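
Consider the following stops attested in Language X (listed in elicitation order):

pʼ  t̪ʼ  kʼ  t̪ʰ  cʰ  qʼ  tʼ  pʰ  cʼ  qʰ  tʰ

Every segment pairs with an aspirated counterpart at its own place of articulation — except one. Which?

Bilabial: /pʰ/ ~ /pʼ/
Dental: /t̪ʰ/ ~ /t̪ʼ/
Alveolar: /tʰ/ ~ /tʼ/
Palatal: /cʰ/ ~ /cʼ/
Uvular: /qʰ/ ~ /qʼ/
Velar: only /kʼ/ (ejective); no aspirated partner.
So /kʼ/ is the unpaired segment.

/kʼ/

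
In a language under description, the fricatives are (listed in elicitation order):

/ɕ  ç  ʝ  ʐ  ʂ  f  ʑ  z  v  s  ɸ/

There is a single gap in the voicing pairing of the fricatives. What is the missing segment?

/β/

place of articulation  voiceless  voiced  
bilabial          ɸ         —       
labiodental       f         v       
alveolar          s         z       
retroflex         ʂ         ʐ       
alveolo-palatal   ɕ         ʑ       
palatal           ç         ʝ       
The bilabial row has no voiced member, so the gap is the voiced bilabial fricative /β/.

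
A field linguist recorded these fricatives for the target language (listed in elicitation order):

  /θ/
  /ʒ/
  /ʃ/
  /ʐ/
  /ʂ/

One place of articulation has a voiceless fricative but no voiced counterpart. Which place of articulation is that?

Voiceless: /θ/ (dental), /ʃ/ (postalveolar), /ʂ/ (retroflex).
Voiced: /ʒ/ (postalveolar), /ʐ/ (retroflex).
Every place of articulation has a voiced member except dental, where /ð/ would be expected.

dental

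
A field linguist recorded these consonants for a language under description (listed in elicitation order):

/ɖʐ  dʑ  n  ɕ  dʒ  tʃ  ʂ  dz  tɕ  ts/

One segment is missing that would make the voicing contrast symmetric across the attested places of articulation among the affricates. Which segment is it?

/ʈʂ/

alveolar: voiceless /ts/, voiced /dz/.
postalveolar: voiceless /tʃ/, voiced /dʒ/.
retroflex: voiceless —, voiced /ɖʐ/.
alveolo-palatal: voiceless /tɕ/, voiced /dʑ/.
The retroflex row has no voiceless member, so the gap is the voiceless retroflex affricate /ʈʂ/.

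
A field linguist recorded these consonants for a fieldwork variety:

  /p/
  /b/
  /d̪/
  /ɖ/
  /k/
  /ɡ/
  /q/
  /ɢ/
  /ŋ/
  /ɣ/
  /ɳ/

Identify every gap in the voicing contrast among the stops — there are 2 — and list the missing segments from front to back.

bilabial: voiceless /p/, voiced /b/.
dental: voiceless —, voiced /d̪/.
retroflex: voiceless —, voiced /ɖ/.
velar: voiceless /k/, voiced /ɡ/.
uvular: voiceless /q/, voiced /ɢ/.
Gaps, from front to back: dental lacks voiceless (/t̪/); retroflex lacks voiceless (/ʈ/).

/t̪/, /ʈ/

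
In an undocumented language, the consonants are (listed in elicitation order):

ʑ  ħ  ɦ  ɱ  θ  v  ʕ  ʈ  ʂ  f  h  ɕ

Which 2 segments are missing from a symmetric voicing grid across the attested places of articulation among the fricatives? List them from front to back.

/ð/, /ʐ/

place of articulation  voiceless  voiced  
labiodental       f         v       
dental            θ         —       
retroflex         ʂ         —       
alveolo-palatal   ɕ         ʑ       
pharyngeal        ħ         ʕ       
glottal           h         ɦ       
Gaps, from front to back: dental lacks voiced (/ð/); retroflex lacks voiced (/ʐ/).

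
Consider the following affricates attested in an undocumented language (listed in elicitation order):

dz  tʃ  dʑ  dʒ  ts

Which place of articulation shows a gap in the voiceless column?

alveolo-palatal

Voiceless: /ts/ (alveolar), /tʃ/ (postalveolar).
Voiced: /dz/ (alveolar), /dʒ/ (postalveolar), /dʑ/ (alveolo-palatal).
Every place of articulation has a voiceless member except alveolo-palatal, where /tɕ/ would be expected.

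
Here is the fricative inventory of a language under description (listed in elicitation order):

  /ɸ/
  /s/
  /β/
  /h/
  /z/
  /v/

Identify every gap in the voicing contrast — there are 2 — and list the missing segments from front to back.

place of articulation  voiceless  voiced  
bilabial          ɸ         β       
labiodental       —         v       
alveolar          s         z       
glottal           h         —       
Gaps, from front to back: labiodental lacks voiceless (/f/); glottal lacks voiced (/ɦ/).

/f/, /ɦ/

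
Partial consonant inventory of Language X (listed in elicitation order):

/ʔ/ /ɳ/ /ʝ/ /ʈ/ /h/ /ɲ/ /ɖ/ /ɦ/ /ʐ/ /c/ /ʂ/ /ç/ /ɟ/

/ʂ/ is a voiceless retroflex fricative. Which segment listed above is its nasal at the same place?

The nasal at the same place is a retroflex nasal — in this inventory, /ɳ/.

/ɳ/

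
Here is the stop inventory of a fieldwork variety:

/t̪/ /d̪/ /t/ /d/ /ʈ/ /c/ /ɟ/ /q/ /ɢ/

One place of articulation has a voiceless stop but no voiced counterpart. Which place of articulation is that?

Voiceless: /t̪/ (dental), /t/ (alveolar), /ʈ/ (retroflex), /c/ (palatal), /q/ (uvular).
Voiced: /d̪/ (dental), /d/ (alveolar), /ɟ/ (palatal), /ɢ/ (uvular).
Every place of articulation has a voiced member except retroflex, where /ɖ/ would be expected.

retroflex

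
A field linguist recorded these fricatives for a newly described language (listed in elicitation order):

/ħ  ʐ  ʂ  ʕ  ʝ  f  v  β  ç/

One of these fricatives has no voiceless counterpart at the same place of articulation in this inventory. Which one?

Labiodental: /f/ ~ /v/
Retroflex: /ʂ/ ~ /ʐ/
Palatal: /ç/ ~ /ʝ/
Pharyngeal: /ħ/ ~ /ʕ/
Bilabial: only /β/ (voiced); no voiceless partner.
So /β/ is the unpaired segment.

/β/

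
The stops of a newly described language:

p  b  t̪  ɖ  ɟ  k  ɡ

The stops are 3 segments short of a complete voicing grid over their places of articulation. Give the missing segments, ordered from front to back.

/d̪/, /ʈ/, /c/

Voiceless: /p/ (bilabial), /t̪/ (dental), /k/ (velar).
Voiced: /b/ (bilabial), /ɖ/ (retroflex), /ɟ/ (palatal), /ɡ/ (velar).
Gaps, from front to back: dental lacks voiced (/d̪/); retroflex lacks voiceless (/ʈ/); palatal lacks voiceless (/c/).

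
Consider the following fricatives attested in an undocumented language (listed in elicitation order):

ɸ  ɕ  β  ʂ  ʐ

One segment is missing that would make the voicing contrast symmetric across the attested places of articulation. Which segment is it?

Voiceless: /ɸ/ (bilabial), /ʂ/ (retroflex), /ɕ/ (alveolo-palatal).
Voiced: /β/ (bilabial), /ʐ/ (retroflex).
The alveolo-palatal row has no voiced member, so the gap is the voiced alveolo-palatal fricative /ʑ/.

/ʑ/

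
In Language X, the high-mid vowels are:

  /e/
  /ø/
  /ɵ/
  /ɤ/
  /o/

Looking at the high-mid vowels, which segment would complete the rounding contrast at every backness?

Unrounded: /e/ (front), /ɤ/ (back).
Rounded: /ø/ (front), /ɵ/ (central), /o/ (back).
The central row has no unrounded member, so the gap is the central unrounded vowel /ɘ/.

/ɘ/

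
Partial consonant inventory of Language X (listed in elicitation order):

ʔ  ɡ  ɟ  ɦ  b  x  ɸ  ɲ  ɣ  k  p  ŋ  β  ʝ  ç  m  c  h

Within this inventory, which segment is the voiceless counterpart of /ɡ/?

/ɡ/ is a voiced velar stop.
The voiceless counterpart is a voiceless velar stop — in this inventory, /k/.

/k/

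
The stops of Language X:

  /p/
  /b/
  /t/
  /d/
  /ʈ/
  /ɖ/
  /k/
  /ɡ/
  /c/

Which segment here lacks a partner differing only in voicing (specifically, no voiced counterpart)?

/c/

Bilabial: /p/ ~ /b/
Alveolar: /t/ ~ /d/
Retroflex: /ʈ/ ~ /ɖ/
Velar: /k/ ~ /ɡ/
Palatal: only /c/ (voiceless); no voiced partner.
So /c/ is the unpaired segment.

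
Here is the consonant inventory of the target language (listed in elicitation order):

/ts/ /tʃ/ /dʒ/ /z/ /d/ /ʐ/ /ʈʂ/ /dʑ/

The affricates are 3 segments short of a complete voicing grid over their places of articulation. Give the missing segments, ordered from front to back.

alveolar: voiceless /ts/, voiced —.
postalveolar: voiceless /tʃ/, voiced /dʒ/.
retroflex: voiceless /ʈʂ/, voiced —.
alveolo-palatal: voiceless —, voiced /dʑ/.
Gaps, from front to back: alveolar lacks voiced (/dz/); retroflex lacks voiced (/ɖʐ/); alveolo-palatal lacks voiceless (/tɕ/).

/dz/, /ɖʐ/, /tɕ/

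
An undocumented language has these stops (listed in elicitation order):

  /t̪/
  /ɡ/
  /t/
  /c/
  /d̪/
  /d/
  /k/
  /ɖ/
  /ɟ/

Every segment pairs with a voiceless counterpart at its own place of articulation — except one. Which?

/ɖ/

Dental: /t̪/ ~ /d̪/
Alveolar: /t/ ~ /d/
Palatal: /c/ ~ /ɟ/
Velar: /k/ ~ /ɡ/
Retroflex: only /ɖ/ (voiced); no voiceless partner.
So /ɖ/ is the unpaired segment.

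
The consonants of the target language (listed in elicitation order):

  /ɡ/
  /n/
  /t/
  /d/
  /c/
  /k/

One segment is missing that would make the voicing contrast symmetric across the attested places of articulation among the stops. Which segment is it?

Voiceless: /t/ (alveolar), /c/ (palatal), /k/ (velar).
Voiced: /d/ (alveolar), /ɡ/ (velar).
The palatal row has no voiced member, so the gap is the voiced palatal stop /ɟ/.

/ɟ/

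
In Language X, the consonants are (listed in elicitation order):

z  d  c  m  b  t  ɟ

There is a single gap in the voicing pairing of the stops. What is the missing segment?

Voiceless: /t/ (alveolar), /c/ (palatal).
Voiced: /b/ (bilabial), /d/ (alveolar), /ɟ/ (palatal).
The bilabial row has no voiceless member, so the gap is the voiceless bilabial stop /p/.

/p/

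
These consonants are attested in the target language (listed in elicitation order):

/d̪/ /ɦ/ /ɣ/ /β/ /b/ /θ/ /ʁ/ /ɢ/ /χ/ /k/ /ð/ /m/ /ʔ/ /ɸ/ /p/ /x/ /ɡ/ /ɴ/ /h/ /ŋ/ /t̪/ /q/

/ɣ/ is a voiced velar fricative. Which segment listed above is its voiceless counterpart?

/x/

The voiceless counterpart is a voiceless velar fricative — in this inventory, /x/.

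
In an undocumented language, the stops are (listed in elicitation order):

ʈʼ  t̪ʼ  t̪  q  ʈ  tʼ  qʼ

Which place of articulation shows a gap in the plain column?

Plain: /t̪/ (dental), /ʈ/ (retroflex), /q/ (uvular).
Ejective: /t̪ʼ/ (dental), /tʼ/ (alveolar), /ʈʼ/ (retroflex), /qʼ/ (uvular).
Every place of articulation has a plain member except alveolar, where /t/ would be expected.

alveolar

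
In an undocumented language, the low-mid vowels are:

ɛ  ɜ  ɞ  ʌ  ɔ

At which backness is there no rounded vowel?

Unrounded: /ɛ/ (front), /ɜ/ (central), /ʌ/ (back).
Rounded: /ɞ/ (central), /ɔ/ (back).
Every backness has a rounded member except front, where /œ/ would be expected.

front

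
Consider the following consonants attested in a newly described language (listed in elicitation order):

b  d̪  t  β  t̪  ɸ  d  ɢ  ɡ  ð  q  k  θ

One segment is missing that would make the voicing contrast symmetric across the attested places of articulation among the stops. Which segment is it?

/p/

place of articulation  voiceless  voiced  
bilabial          —         b       
dental            t̪        d̪      
alveolar          t         d       
velar             k         ɡ       
uvular            q         ɢ       
The bilabial row has no voiceless member, so the gap is the voiceless bilabial stop /p/.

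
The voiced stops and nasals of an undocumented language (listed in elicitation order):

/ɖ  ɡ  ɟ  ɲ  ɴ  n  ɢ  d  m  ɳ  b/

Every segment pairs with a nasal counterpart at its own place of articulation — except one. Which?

Bilabial: /b/ ~ /m/
Alveolar: /d/ ~ /n/
Retroflex: /ɖ/ ~ /ɳ/
Palatal: /ɟ/ ~ /ɲ/
Uvular: /ɢ/ ~ /ɴ/
Velar: only /ɡ/ (oral stop); no nasal partner.
So /ɡ/ is the unpaired segment.

/ɡ/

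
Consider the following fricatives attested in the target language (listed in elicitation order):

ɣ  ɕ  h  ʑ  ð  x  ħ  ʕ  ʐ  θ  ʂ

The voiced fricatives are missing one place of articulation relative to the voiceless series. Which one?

place of articulation  voiceless  voiced  
dental            θ         ð       
retroflex         ʂ         ʐ       
alveolo-palatal   ɕ         ʑ       
velar             x         ɣ       
pharyngeal        ħ         ʕ       
glottal           h         —       
Every place of articulation has a voiced member except glottal, where /ɦ/ would be expected.

glottal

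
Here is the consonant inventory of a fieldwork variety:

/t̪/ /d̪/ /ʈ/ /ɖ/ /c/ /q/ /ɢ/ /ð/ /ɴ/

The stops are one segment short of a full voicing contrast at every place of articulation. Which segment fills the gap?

dental: voiceless /t̪/, voiced /d̪/.
retroflex: voiceless /ʈ/, voiced /ɖ/.
palatal: voiceless /c/, voiced —.
uvular: voiceless /q/, voiced /ɢ/.
The palatal row has no voiced member, so the gap is the voiced palatal stop /ɟ/.

/ɟ/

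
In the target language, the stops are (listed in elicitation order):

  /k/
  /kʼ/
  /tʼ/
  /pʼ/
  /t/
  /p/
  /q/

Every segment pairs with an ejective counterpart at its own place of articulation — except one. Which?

/q/

Bilabial: /p/ ~ /pʼ/
Alveolar: /t/ ~ /tʼ/
Velar: /k/ ~ /kʼ/
Uvular: only /q/ (plain); no ejective partner.
So /q/ is the unpaired segment.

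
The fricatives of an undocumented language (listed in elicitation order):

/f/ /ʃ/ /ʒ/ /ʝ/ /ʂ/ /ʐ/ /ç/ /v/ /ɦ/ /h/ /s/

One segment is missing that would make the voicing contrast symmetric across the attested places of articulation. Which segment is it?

place of articulation  voiceless  voiced  
labiodental       f         v       
alveolar          s         —       
postalveolar      ʃ         ʒ       
retroflex         ʂ         ʐ       
palatal           ç         ʝ       
glottal           h         ɦ       
The alveolar row has no voiced member, so the gap is the voiced alveolar fricative /z/.

/z/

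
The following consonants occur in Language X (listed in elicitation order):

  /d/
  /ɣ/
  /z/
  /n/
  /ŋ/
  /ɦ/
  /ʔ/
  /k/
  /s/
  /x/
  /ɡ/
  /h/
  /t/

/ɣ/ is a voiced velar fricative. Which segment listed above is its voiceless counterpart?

The voiceless counterpart is a voiceless velar fricative — in this inventory, /x/.

/x/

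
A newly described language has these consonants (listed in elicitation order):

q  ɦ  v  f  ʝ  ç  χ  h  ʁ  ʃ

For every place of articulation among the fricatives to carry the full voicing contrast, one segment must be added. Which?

/ʒ/

labiodental: voiceless /f/, voiced /v/.
postalveolar: voiceless /ʃ/, voiced —.
palatal: voiceless /ç/, voiced /ʝ/.
uvular: voiceless /χ/, voiced /ʁ/.
glottal: voiceless /h/, voiced /ɦ/.
The postalveolar row has no voiced member, so the gap is the voiced postalveolar fricative /ʒ/.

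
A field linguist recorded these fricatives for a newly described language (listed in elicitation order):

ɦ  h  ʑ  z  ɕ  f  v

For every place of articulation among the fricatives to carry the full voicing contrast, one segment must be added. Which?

Voiceless: /f/ (labiodental), /ɕ/ (alveolo-palatal), /h/ (glottal).
Voiced: /v/ (labiodental), /z/ (alveolar), /ʑ/ (alveolo-palatal), /ɦ/ (glottal).
The alveolar row has no voiceless member, so the gap is the voiceless alveolar fricative /s/.

/s/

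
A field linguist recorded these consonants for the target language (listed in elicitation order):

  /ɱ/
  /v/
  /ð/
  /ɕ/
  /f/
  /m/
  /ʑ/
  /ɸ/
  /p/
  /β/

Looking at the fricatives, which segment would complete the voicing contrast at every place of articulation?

/θ/

bilabial: voiceless /ɸ/, voiced /β/.
labiodental: voiceless /f/, voiced /v/.
dental: voiceless —, voiced /ð/.
alveolo-palatal: voiceless /ɕ/, voiced /ʑ/.
The dental row has no voiceless member, so the gap is the voiceless dental fricative /θ/.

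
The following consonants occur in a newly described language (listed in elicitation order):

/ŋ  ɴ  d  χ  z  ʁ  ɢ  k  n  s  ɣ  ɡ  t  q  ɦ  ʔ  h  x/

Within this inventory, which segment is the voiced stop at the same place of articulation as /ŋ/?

/ŋ/ is a velar nasal.
The voiced stop at the same place is a voiced velar stop — in this inventory, /ɡ/.

/ɡ/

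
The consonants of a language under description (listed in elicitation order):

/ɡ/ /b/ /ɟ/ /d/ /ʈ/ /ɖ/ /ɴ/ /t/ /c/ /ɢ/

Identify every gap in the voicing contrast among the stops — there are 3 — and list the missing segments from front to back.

bilabial: voiceless —, voiced /b/.
alveolar: voiceless /t/, voiced /d/.
retroflex: voiceless /ʈ/, voiced /ɖ/.
palatal: voiceless /c/, voiced /ɟ/.
velar: voiceless —, voiced /ɡ/.
uvular: voiceless —, voiced /ɢ/.
Gaps, from front to back: bilabial lacks voiceless (/p/); velar lacks voiceless (/k/); uvular lacks voiceless (/q/).

/p/, /k/, /q/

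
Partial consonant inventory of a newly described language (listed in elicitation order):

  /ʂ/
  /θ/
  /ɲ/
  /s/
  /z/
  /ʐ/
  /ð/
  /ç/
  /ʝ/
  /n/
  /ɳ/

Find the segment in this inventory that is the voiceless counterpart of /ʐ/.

/ʂ/

/ʐ/ is a voiced retroflex fricative.
The voiceless counterpart is a voiceless retroflex fricative — in this inventory, /ʂ/.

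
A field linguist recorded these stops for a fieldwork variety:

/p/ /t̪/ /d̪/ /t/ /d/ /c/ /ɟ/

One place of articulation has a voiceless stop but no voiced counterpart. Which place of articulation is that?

bilabial

place of articulation  voiceless  voiced  
bilabial          p         —       
dental            t̪        d̪      
alveolar          t         d       
palatal           c         ɟ       
Every place of articulation has a voiced member except bilabial, where /b/ would be expected.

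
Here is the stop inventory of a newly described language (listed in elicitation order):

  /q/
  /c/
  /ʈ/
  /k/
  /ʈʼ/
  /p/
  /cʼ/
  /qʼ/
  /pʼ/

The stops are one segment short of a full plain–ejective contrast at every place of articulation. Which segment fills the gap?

Plain: /p/ (bilabial), /ʈ/ (retroflex), /c/ (palatal), /k/ (velar), /q/ (uvular).
Ejective: /pʼ/ (bilabial), /ʈʼ/ (retroflex), /cʼ/ (palatal), /qʼ/ (uvular).
The velar row has no ejective member, so the gap is the ejective velar stop /kʼ/.

/kʼ/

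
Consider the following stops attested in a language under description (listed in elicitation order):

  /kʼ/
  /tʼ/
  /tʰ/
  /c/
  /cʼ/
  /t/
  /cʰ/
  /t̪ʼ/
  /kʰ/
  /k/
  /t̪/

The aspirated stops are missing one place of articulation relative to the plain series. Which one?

dental

dental: plain /t̪/, aspirated —, ejective /t̪ʼ/.
alveolar: plain /t/, aspirated /tʰ/, ejective /tʼ/.
palatal: plain /c/, aspirated /cʰ/, ejective /cʼ/.
velar: plain /k/, aspirated /kʰ/, ejective /kʼ/.
Every place of articulation has an aspirated member except dental, where /t̪ʰ/ would be expected.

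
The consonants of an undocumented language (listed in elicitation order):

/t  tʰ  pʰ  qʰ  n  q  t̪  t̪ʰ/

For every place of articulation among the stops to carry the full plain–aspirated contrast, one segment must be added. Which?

/p/

bilabial: plain —, aspirated /pʰ/.
dental: plain /t̪/, aspirated /t̪ʰ/.
alveolar: plain /t/, aspirated /tʰ/.
uvular: plain /q/, aspirated /qʰ/.
The bilabial row has no plain member, so the gap is the plain bilabial stop /p/.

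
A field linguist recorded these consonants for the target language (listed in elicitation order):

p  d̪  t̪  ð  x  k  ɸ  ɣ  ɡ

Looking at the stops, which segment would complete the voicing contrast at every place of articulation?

Voiceless: /p/ (bilabial), /t̪/ (dental), /k/ (velar).
Voiced: /d̪/ (dental), /ɡ/ (velar).
The bilabial row has no voiced member, so the gap is the voiced bilabial stop /b/.

/b/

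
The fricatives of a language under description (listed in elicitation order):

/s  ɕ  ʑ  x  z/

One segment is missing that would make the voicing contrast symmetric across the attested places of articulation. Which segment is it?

/ɣ/

Voiceless: /s/ (alveolar), /ɕ/ (alveolo-palatal), /x/ (velar).
Voiced: /z/ (alveolar), /ʑ/ (alveolo-palatal).
The velar row has no voiced member, so the gap is the voiced velar fricative /ɣ/.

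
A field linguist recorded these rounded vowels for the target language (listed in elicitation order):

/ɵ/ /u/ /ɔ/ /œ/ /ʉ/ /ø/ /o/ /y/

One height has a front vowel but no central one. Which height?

Front: /y/ (high), /ø/ (high-mid), /œ/ (low-mid).
Central: /ʉ/ (high), /ɵ/ (high-mid).
Back: /u/ (high), /o/ (high-mid), /ɔ/ (low-mid).
Every height has a central member except low-mid, where /ɞ/ would be expected.

low-mid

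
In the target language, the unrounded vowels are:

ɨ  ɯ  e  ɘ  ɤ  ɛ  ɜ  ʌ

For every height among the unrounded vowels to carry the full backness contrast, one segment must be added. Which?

height            front     central   back    
high              —         ɨ         ɯ       
high-mid          e         ɘ         ɤ       
low-mid           ɛ         ɜ         ʌ       
The high row has no front member, so the gap is the high front unrounded vowel /i/.

/i/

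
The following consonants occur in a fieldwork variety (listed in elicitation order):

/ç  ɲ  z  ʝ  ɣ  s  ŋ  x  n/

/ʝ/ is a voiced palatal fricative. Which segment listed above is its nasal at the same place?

/ɲ/

The nasal at the same place is a palatal nasal — in this inventory, /ɲ/.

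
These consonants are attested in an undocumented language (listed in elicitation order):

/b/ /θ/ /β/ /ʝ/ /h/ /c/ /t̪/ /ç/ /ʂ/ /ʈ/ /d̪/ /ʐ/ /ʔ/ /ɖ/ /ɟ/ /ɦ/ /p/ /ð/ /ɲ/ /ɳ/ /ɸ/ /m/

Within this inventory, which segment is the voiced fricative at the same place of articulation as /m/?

/β/

/m/ is a bilabial nasal.
The voiced fricative at the same place is a voiced bilabial fricative — in this inventory, /β/.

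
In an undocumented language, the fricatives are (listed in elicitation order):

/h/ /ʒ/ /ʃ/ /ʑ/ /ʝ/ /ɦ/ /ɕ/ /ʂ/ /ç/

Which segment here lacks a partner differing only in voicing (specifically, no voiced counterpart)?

Postalveolar: /ʃ/ ~ /ʒ/
Alveolo-palatal: /ɕ/ ~ /ʑ/
Palatal: /ç/ ~ /ʝ/
Glottal: /h/ ~ /ɦ/
Retroflex: only /ʂ/ (voiceless); no voiced partner.
So /ʂ/ is the unpaired segment.

/ʂ/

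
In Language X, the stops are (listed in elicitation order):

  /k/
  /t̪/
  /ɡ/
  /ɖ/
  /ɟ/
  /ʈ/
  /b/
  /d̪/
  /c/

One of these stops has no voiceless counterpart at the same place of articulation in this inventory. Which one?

/b/

Dental: /t̪/ ~ /d̪/
Retroflex: /ʈ/ ~ /ɖ/
Palatal: /c/ ~ /ɟ/
Velar: /k/ ~ /ɡ/
Bilabial: only /b/ (voiced); no voiceless partner.
So /b/ is the unpaired segment.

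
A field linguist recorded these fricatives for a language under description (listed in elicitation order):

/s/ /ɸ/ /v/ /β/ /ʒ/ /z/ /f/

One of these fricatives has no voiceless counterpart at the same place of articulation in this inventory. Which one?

/ʒ/

Bilabial: /ɸ/ ~ /β/
Labiodental: /f/ ~ /v/
Alveolar: /s/ ~ /z/
Postalveolar: only /ʒ/ (voiced); no voiceless partner.
So /ʒ/ is the unpaired segment.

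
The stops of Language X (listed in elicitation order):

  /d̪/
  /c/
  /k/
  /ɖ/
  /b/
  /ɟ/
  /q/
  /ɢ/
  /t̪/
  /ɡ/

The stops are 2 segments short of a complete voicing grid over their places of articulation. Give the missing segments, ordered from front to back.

/p/, /ʈ/

bilabial: voiceless —, voiced /b/.
dental: voiceless /t̪/, voiced /d̪/.
retroflex: voiceless —, voiced /ɖ/.
palatal: voiceless /c/, voiced /ɟ/.
velar: voiceless /k/, voiced /ɡ/.
uvular: voiceless /q/, voiced /ɢ/.
Gaps, from front to back: bilabial lacks voiceless (/p/); retroflex lacks voiceless (/ʈ/).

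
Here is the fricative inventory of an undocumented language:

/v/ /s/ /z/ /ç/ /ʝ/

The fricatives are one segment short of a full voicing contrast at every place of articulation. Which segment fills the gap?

/f/

labiodental: voiceless —, voiced /v/.
alveolar: voiceless /s/, voiced /z/.
palatal: voiceless /ç/, voiced /ʝ/.
The labiodental row has no voiceless member, so the gap is the voiceless labiodental fricative /f/.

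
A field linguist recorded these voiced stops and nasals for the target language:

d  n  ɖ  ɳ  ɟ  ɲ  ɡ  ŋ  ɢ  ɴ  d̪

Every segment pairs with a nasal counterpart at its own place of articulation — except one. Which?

Alveolar: /d/ ~ /n/
Retroflex: /ɖ/ ~ /ɳ/
Palatal: /ɟ/ ~ /ɲ/
Velar: /ɡ/ ~ /ŋ/
Uvular: /ɢ/ ~ /ɴ/
Dental: only /d̪/ (oral stop); no nasal partner.
So /d̪/ is the unpaired segment.

/d̪/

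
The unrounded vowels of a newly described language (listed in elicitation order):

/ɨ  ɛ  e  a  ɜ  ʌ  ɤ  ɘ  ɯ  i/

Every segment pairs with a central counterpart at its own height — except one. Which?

High: /i/ ~ /ɨ/ ~ /ɯ/
High-mid: /e/ ~ /ɘ/ ~ /ɤ/
Low-mid: /ɛ/ ~ /ɜ/ ~ /ʌ/
Low: only /a/ (front); no central partner.
So /a/ is the unpaired segment.

/a/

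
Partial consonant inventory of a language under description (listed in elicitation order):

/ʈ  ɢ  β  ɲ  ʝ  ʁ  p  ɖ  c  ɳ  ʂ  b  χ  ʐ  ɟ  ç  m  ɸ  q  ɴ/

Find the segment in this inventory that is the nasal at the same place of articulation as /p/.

/p/ is a voiceless bilabial stop.
The nasal at the same place is a bilabial nasal — in this inventory, /m/.

/m/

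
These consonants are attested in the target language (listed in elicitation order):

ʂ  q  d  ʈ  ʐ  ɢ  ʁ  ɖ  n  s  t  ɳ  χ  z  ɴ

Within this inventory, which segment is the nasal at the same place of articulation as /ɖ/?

/ɖ/ is a voiced retroflex stop.
The nasal at the same place is a retroflex nasal — in this inventory, /ɳ/.

/ɳ/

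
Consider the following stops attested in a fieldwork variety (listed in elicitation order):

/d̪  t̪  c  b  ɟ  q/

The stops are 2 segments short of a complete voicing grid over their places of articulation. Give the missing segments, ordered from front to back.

/p/, /ɢ/

bilabial: voiceless —, voiced /b/.
dental: voiceless /t̪/, voiced /d̪/.
palatal: voiceless /c/, voiced /ɟ/.
uvular: voiceless /q/, voiced —.
Gaps, from front to back: bilabial lacks voiceless (/p/); uvular lacks voiced (/ɢ/).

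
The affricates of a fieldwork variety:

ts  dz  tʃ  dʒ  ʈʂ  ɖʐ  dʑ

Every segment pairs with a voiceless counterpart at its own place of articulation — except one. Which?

/dʑ/

Alveolar: /ts/ ~ /dz/
Postalveolar: /tʃ/ ~ /dʒ/
Retroflex: /ʈʂ/ ~ /ɖʐ/
Alveolo-palatal: only /dʑ/ (voiced); no voiceless partner.
So /dʑ/ is the unpaired segment.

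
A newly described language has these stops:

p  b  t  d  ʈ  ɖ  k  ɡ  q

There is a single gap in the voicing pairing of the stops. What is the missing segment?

/ɢ/

place of articulation  voiceless  voiced  
bilabial          p         b       
alveolar          t         d       
retroflex         ʈ         ɖ       
velar             k         ɡ       
uvular            q         —       
The uvular row has no voiced member, so the gap is the voiced uvular stop /ɢ/.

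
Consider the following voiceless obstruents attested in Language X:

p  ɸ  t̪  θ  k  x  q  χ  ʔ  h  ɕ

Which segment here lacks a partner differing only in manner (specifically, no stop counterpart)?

/ɕ/

Bilabial: /p/ ~ /ɸ/
Dental: /t̪/ ~ /θ/
Velar: /k/ ~ /x/
Uvular: /q/ ~ /χ/
Glottal: /ʔ/ ~ /h/
Alveolo-palatal: only /ɕ/ (fricative); no stop partner.
So /ɕ/ is the unpaired segment.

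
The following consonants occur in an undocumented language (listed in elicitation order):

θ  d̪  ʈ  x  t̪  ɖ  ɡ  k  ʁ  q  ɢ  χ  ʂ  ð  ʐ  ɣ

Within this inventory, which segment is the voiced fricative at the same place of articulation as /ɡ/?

/ɡ/ is a voiced velar stop.
The voiced fricative at the same place is a voiced velar fricative — in this inventory, /ɣ/.

/ɣ/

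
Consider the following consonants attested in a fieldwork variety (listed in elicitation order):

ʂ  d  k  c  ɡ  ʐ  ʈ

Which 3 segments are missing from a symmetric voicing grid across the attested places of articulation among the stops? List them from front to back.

/t/, /ɖ/, /ɟ/

place of articulation  voiceless  voiced  
alveolar          —         d       
retroflex         ʈ         —       
palatal           c         —       
velar             k         ɡ       
Gaps, from front to back: alveolar lacks voiceless (/t/); retroflex lacks voiced (/ɖ/); palatal lacks voiced (/ɟ/).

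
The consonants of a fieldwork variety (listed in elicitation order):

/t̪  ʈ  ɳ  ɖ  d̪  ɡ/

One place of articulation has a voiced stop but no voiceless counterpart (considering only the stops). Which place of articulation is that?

velar

place of articulation  voiceless  voiced  
dental            t̪        d̪      
retroflex         ʈ         ɖ       
velar             —         ɡ       
Every place of articulation has a voiceless member except velar, where /k/ would be expected.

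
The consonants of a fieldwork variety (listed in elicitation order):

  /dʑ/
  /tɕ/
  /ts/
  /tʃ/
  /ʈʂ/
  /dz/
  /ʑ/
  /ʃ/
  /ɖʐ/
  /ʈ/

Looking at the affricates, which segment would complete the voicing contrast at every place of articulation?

place of articulation  voiceless  voiced  
alveolar          ts        dz      
postalveolar      tʃ        —       
retroflex         ʈʂ        ɖʐ      
alveolo-palatal   tɕ        dʑ      
The postalveolar row has no voiced member, so the gap is the voiced postalveolar affricate /dʒ/.

/dʒ/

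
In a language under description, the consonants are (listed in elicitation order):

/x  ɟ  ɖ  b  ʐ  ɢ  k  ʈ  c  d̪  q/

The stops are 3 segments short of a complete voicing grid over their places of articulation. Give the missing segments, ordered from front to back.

/p/, /t̪/, /ɡ/

bilabial: voiceless —, voiced /b/.
dental: voiceless —, voiced /d̪/.
retroflex: voiceless /ʈ/, voiced /ɖ/.
palatal: voiceless /c/, voiced /ɟ/.
velar: voiceless /k/, voiced —.
uvular: voiceless /q/, voiced /ɢ/.
Gaps, from front to back: bilabial lacks voiceless (/p/); dental lacks voiceless (/t̪/); velar lacks voiced (/ɡ/).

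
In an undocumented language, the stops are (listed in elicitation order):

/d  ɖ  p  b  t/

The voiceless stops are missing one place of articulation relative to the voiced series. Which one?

retroflex

Voiceless: /p/ (bilabial), /t/ (alveolar).
Voiced: /b/ (bilabial), /d/ (alveolar), /ɖ/ (retroflex).
Every place of articulation has a voiceless member except retroflex, where /ʈ/ would be expected.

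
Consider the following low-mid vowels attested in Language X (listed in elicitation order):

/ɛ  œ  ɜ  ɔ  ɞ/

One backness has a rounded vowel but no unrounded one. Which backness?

backness          unrounded  rounded 
front             ɛ         œ       
central           ɜ         ɞ       
back              —         ɔ       
Every backness has an unrounded member except back, where /ʌ/ would be expected.

back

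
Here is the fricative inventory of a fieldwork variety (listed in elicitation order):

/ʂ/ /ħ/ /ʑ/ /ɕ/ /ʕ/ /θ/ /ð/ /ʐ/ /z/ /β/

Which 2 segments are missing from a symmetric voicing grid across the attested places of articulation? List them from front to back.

/ɸ/, /s/

bilabial: voiceless —, voiced /β/.
dental: voiceless /θ/, voiced /ð/.
alveolar: voiceless —, voiced /z/.
retroflex: voiceless /ʂ/, voiced /ʐ/.
alveolo-palatal: voiceless /ɕ/, voiced /ʑ/.
pharyngeal: voiceless /ħ/, voiced /ʕ/.
Gaps, from front to back: bilabial lacks voiceless (/ɸ/); alveolar lacks voiceless (/s/).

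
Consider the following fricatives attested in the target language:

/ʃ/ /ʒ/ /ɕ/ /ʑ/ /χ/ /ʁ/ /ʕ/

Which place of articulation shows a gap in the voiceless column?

pharyngeal

Voiceless: /ʃ/ (postalveolar), /ɕ/ (alveolo-palatal), /χ/ (uvular).
Voiced: /ʒ/ (postalveolar), /ʑ/ (alveolo-palatal), /ʁ/ (uvular), /ʕ/ (pharyngeal).
Every place of articulation has a voiceless member except pharyngeal, where /ħ/ would be expected.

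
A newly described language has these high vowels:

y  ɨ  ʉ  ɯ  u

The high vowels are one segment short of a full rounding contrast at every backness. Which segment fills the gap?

/i/

Unrounded: /ɨ/ (central), /ɯ/ (back).
Rounded: /y/ (front), /ʉ/ (central), /u/ (back).
The front row has no unrounded member, so the gap is the front unrounded vowel /i/.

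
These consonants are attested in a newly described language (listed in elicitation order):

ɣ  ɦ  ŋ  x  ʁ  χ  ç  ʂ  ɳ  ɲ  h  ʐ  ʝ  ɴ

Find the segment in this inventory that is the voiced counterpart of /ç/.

/ʝ/

/ç/ is a voiceless palatal fricative.
The voiced counterpart is a voiced palatal fricative — in this inventory, /ʝ/.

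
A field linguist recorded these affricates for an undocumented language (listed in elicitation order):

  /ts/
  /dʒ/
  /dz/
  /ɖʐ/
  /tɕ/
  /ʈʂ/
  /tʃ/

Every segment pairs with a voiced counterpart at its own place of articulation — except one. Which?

Alveolar: /ts/ ~ /dz/
Postalveolar: /tʃ/ ~ /dʒ/
Retroflex: /ʈʂ/ ~ /ɖʐ/
Alveolo-palatal: only /tɕ/ (voiceless); no voiced partner.
So /tɕ/ is the unpaired segment.

/tɕ/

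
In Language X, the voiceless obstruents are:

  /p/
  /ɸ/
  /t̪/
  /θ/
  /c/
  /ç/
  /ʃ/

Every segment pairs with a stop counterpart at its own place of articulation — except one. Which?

Bilabial: /p/ ~ /ɸ/
Dental: /t̪/ ~ /θ/
Palatal: /c/ ~ /ç/
Postalveolar: only /ʃ/ (fricative); no stop partner.
So /ʃ/ is the unpaired segment.

/ʃ/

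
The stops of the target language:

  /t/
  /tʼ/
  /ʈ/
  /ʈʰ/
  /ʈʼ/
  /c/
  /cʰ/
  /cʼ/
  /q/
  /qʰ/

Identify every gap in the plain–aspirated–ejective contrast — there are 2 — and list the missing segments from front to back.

place of articulation  plain     aspirated  ejective
alveolar          t         —         tʼ      
retroflex         ʈ         ʈʰ        ʈʼ      
palatal           c         cʰ        cʼ      
uvular            q         qʰ        —       
Gaps, from front to back: alveolar lacks aspirated (/tʰ/); uvular lacks ejective (/qʼ/).

/tʰ/, /qʼ/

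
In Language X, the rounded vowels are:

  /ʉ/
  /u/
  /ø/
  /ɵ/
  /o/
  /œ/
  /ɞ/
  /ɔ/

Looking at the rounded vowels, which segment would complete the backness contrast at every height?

height            front     central   back    
high              —         ʉ         u       
high-mid          ø         ɵ         o       
low-mid           œ         ɞ         ɔ       
The high row has no front member, so the gap is the high front rounded vowel /y/.

/y/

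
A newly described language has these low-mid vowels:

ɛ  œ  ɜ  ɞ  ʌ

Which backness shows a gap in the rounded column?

back

backness          unrounded  rounded 
front             ɛ         œ       
central           ɜ         ɞ       
back              ʌ         —       
Every backness has a rounded member except back, where /ɔ/ would be expected.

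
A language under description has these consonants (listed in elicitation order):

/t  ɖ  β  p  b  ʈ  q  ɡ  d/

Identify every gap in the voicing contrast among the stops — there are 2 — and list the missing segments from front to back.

/k/, /ɢ/

place of articulation  voiceless  voiced  
bilabial          p         b       
alveolar          t         d       
retroflex         ʈ         ɖ       
velar             —         ɡ       
uvular            q         —       
Gaps, from front to back: velar lacks voiceless (/k/); uvular lacks voiced (/ɢ/).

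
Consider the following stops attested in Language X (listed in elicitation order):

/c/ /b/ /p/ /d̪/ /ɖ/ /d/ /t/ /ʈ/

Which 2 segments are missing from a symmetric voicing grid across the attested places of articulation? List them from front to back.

/t̪/, /ɟ/

bilabial: voiceless /p/, voiced /b/.
dental: voiceless —, voiced /d̪/.
alveolar: voiceless /t/, voiced /d/.
retroflex: voiceless /ʈ/, voiced /ɖ/.
palatal: voiceless /c/, voiced —.
Gaps, from front to back: dental lacks voiceless (/t̪/); palatal lacks voiced (/ɟ/).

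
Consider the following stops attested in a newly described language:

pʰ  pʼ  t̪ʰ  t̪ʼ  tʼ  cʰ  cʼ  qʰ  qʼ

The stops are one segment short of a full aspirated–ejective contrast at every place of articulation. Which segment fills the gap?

Aspirated: /pʰ/ (bilabial), /t̪ʰ/ (dental), /cʰ/ (palatal), /qʰ/ (uvular).
Ejective: /pʼ/ (bilabial), /t̪ʼ/ (dental), /tʼ/ (alveolar), /cʼ/ (palatal), /qʼ/ (uvular).
The alveolar row has no aspirated member, so the gap is the aspirated alveolar stop /tʰ/.

/tʰ/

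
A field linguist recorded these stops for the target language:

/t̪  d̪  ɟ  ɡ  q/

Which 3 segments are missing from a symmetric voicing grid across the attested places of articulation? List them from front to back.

place of articulation  voiceless  voiced  
dental            t̪        d̪      
palatal           —         ɟ       
velar             —         ɡ       
uvular            q         —       
Gaps, from front to back: palatal lacks voiceless (/c/); velar lacks voiceless (/k/); uvular lacks voiced (/ɢ/).

/c/, /k/, /ɢ/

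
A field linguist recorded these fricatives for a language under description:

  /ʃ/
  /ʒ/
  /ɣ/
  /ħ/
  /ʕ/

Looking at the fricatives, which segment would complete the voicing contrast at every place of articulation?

Voiceless: /ʃ/ (postalveolar), /ħ/ (pharyngeal).
Voiced: /ʒ/ (postalveolar), /ɣ/ (velar), /ʕ/ (pharyngeal).
The velar row has no voiceless member, so the gap is the voiceless velar fricative /x/.

/x/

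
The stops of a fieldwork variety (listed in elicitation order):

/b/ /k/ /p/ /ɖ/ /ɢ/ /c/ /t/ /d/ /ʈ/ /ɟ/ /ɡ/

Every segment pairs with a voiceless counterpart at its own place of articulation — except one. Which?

Bilabial: /p/ ~ /b/
Alveolar: /t/ ~ /d/
Retroflex: /ʈ/ ~ /ɖ/
Palatal: /c/ ~ /ɟ/
Velar: /k/ ~ /ɡ/
Uvular: only /ɢ/ (voiced); no voiceless partner.
So /ɢ/ is the unpaired segment.

/ɢ/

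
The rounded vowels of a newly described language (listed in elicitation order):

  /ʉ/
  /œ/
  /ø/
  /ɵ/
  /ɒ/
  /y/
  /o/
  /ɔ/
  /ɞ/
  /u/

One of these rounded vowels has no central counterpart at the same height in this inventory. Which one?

High: /y/ ~ /ʉ/ ~ /u/
High-mid: /ø/ ~ /ɵ/ ~ /o/
Low-mid: /œ/ ~ /ɞ/ ~ /ɔ/
Low: only /ɒ/ (back); no central partner.
So /ɒ/ is the unpaired segment.

/ɒ/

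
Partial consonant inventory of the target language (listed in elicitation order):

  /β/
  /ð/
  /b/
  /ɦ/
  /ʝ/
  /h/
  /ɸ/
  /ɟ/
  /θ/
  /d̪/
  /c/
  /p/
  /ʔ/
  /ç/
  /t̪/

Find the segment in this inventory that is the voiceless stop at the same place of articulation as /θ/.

/θ/ is a voiceless dental fricative.
The voiceless stop at the same place is a voiceless dental stop — in this inventory, /t̪/.

/t̪/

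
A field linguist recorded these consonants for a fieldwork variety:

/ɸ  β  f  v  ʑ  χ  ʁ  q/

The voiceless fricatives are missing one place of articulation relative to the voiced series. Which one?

bilabial: voiceless /ɸ/, voiced /β/.
labiodental: voiceless /f/, voiced /v/.
alveolo-palatal: voiceless —, voiced /ʑ/.
uvular: voiceless /χ/, voiced /ʁ/.
Every place of articulation has a voiceless member except alveolo-palatal, where /ɕ/ would be expected.

alveolo-palatal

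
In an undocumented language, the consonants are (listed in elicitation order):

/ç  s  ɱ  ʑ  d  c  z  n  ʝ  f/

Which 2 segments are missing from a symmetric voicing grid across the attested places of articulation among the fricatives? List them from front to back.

/v/, /ɕ/

labiodental: voiceless /f/, voiced —.
alveolar: voiceless /s/, voiced /z/.
alveolo-palatal: voiceless —, voiced /ʑ/.
palatal: voiceless /ç/, voiced /ʝ/.
Gaps, from front to back: labiodental lacks voiced (/v/); alveolo-palatal lacks voiceless (/ɕ/).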